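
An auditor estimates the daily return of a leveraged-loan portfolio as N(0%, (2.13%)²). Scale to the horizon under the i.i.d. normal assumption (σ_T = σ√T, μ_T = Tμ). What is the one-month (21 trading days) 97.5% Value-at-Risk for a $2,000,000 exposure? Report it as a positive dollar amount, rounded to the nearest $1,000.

At 97.5%, z = 1.960.
σ_{21d} = 2.13% × √21 = 9.761%.
VaR = 1.960 × 9.761% = 19.132%.
On $2,000,000: 0.19132 × $2,000,000 = $382,640.

$383,000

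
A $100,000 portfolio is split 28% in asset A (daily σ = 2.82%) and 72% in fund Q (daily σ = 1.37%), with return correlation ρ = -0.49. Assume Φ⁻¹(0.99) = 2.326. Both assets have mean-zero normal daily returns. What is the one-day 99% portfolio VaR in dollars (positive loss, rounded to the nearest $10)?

$2,120

σ_p² = 0.28²·2.82² + 0.72²·1.37² + 2·-0.49·0.28·0.72·2.82·1.37 = 0.8332 (%²).
σ_p = √0.8332 = 0.913%.
VaR = 2.326 × 0.913% = 2.124%; on $100,000 that is $2,124.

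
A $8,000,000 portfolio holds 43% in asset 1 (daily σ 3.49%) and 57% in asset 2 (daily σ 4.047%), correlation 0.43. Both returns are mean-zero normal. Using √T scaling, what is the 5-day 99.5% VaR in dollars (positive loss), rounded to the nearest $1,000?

σ_p = √(0.43²·3.49² + 0.57²·4.047² + 2·0.43·0.43·0.57·3.49·4.047) = 3.248%.
σ_{5d} = 3.248% × √5 = 7.263%.
z(99.5%) = 2.576.
VaR = 2.576 × 7.263% = 18.709%; on $8,000,000 that is $1,496,720.

$1,497,000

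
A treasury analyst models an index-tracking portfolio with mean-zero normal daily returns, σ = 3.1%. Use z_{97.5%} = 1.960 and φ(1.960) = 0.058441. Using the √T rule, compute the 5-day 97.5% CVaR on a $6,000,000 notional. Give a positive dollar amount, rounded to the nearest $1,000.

σ_{5d} = 3.1% × √5 = 6.932%.
ES multiplier = φ(z)/(1−α) = 0.058441/0.025 = 2.338.
ES = 6.932% × 2.338 = 16.207%; on $6,000,000: $972,420.

$972,000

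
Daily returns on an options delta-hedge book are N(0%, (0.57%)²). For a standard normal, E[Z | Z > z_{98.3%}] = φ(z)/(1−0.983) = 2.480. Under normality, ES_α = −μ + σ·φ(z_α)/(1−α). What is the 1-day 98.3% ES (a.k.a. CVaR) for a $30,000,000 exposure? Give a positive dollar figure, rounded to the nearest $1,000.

ES = 0.57% × 2.480 = 1.414%.
On $30,000,000: 0.01414 × $30,000,000 = $424,200.

$424,000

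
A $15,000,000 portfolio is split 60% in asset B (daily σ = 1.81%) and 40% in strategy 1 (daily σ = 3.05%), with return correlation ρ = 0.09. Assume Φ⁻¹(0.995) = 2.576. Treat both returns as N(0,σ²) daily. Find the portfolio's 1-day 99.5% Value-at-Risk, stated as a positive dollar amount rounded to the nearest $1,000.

$659,000

σ_p² = 0.6²·1.81² + 0.4²·3.05² + 2·0.09·0.6·0.4·1.81·3.05 = 2.9063 (%²).
σ_p = √2.9063 = 1.705%.
VaR = 2.576 × 1.705% = 4.392%; on $15,000,000 that is $658,800.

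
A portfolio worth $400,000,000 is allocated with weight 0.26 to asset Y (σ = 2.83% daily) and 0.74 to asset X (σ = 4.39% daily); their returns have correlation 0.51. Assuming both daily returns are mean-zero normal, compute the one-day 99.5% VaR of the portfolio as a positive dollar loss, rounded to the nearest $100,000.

$37,900,000

σ_p² = 0.26²·2.83² + 0.74²·4.39² + 2·0.51·0.26·0.74·2.83·4.39 = 13.5329 (%²).
σ_p = √13.5329 = 3.679%.
At 99.5%, z = 2.576.
VaR = 2.576 × 3.679% = 9.477%; on $400,000,000 that is $37,908,000.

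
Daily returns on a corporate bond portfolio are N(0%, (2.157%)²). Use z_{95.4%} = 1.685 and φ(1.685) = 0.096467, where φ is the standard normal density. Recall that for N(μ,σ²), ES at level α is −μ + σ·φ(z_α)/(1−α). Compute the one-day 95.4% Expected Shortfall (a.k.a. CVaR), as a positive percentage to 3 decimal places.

Tail multiplier: φ(z)/(1−α) = 0.096467 / 0.046 = 2.097.
ES = 2.157% × 2.097 = 4.523%.

4.523%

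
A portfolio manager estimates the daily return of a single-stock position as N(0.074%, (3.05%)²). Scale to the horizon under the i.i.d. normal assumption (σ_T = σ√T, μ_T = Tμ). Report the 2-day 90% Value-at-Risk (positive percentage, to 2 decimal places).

5.38%

At 90%, z = 1.282.
σ_{2d} = 3.05% × √2 = 4.313%; μ_{2d} = 2 × 0.074% = 0.148%.
VaR = −(0.148%) + 1.282 × 4.313% = 5.381%.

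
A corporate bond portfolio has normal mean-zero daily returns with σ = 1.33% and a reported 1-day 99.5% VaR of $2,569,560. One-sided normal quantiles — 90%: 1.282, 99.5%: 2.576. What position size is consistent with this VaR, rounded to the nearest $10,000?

VaR as a fraction of value: z·σ = 2.576 × 1.33% = 3.42608%.
Position = $2,569,560 / 0.0342608 = $75,000,000.

$75,000,000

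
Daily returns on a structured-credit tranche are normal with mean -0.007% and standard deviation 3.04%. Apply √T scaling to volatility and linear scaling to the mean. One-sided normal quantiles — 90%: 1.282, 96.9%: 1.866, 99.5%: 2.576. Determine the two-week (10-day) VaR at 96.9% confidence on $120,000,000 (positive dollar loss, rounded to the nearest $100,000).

$21,600,000

σ_{10d} = 3.04% × √10 = 9.613%; μ_{10d} = 10 × -0.007% = -0.070%.
VaR = −(-0.070%) + 1.866 × 9.613% = 18.008%.
On $120,000,000: 0.18008 × $120,000,000 = $21,609,600.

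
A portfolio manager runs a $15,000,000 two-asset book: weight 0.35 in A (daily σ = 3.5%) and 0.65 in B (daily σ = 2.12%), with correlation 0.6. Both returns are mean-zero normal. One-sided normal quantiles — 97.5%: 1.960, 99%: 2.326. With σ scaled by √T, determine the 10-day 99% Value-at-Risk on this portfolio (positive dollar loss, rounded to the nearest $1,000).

$2,570,000

σ_p = √(0.35²·3.5² + 0.65²·2.12² + 2·0.6·0.35·0.65·3.5·2.12) = 2.329%.
σ_{10d} = 2.329% × √10 = 7.365%.
VaR = 2.326 × 7.365% = 17.131%; on $15,000,000 that is $2,569,650.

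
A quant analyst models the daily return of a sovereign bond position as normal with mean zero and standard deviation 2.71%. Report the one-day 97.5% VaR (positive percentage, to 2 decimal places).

5.31%

At 97.5% one-sided, z = 1.960.
VaR = z·σ = 1.960 × 2.71% = 5.312%.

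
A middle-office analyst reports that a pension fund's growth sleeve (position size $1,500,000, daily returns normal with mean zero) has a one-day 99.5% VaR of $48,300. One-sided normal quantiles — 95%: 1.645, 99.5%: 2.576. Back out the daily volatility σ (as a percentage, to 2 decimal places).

1.25%

VaR as a fraction: $48,300 / $1,500,000 = 3.220%.
σ = VaR / z = 3.220% / 2.576 = 1.250%.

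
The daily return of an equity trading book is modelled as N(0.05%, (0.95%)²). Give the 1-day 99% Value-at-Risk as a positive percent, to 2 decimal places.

At 99% one-sided, z = 2.326.
VaR = −μ + z·σ = −(0.05%) + 2.326 × 0.95% = 2.160%.

2.16%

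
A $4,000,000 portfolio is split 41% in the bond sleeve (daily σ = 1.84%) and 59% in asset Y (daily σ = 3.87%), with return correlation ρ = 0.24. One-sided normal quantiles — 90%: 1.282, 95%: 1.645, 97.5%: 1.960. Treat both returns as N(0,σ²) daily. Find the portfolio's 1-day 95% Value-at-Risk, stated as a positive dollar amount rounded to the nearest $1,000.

$169,000

σ_p² = 0.41²·1.84² + 0.59²·3.87² + 2·0.24·0.41·0.59·1.84·3.87 = 6.6094 (%²).
σ_p = √6.6094 = 2.571%.
VaR = 1.645 × 2.571% = 4.229%; on $4,000,000 that is $169,160.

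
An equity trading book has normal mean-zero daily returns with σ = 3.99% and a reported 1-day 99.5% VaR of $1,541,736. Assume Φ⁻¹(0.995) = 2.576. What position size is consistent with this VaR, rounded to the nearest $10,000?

VaR as a fraction of value: z·σ = 2.576 × 3.99% = 10.2782%.
Position = $1,541,736 / 0.102782 = $15,000,000.

$15,000,000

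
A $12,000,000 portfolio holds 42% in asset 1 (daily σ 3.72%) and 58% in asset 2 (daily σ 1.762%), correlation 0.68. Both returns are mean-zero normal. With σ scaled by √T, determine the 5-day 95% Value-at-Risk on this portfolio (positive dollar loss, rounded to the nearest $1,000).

σ_p = √(0.42²·3.72² + 0.58²·1.762² + 2·0.68·0.42·0.58·3.72·1.762) = 2.378%.
σ_{5d} = 2.378% × √5 = 5.317%.
z(95%) = 1.645.
VaR = 1.645 × 5.317% = 8.746%; on $12,000,000 that is $1,049,520.

$1,050,000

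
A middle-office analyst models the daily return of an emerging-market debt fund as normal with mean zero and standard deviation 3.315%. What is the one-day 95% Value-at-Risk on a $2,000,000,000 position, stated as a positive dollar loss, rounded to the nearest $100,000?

$109,100,000

At 95% one-sided, z = 1.645.
VaR = z·σ = 1.645 × 3.315% = 5.453%.
On $2,000,000,000: 0.05453 × $2,000,000,000 = $109,060,000.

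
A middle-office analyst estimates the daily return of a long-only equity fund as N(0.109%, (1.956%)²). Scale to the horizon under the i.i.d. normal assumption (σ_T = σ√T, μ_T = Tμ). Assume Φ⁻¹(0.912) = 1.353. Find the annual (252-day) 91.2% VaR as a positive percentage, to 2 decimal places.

σ_{252d} = 1.956% × √252 = 31.051%; μ_{252d} = 252 × 0.109% = 27.468%.
VaR = −(27.468%) + 1.353 × 31.051% = 14.544%.

14.54%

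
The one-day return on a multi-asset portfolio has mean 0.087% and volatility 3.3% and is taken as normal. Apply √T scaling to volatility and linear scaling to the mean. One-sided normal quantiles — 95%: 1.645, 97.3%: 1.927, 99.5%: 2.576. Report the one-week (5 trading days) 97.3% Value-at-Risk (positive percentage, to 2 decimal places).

13.78%

σ_{5d} = 3.3% × √5 = 7.379%; μ_{5d} = 5 × 0.087% = 0.435%.
VaR = −(0.435%) + 1.927 × 7.379% = 13.784%.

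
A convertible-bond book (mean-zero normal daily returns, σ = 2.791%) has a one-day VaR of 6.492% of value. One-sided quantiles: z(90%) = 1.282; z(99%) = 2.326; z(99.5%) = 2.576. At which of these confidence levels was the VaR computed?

Implied z = VaR/σ = 6.492 / 2.791 = 2.326.
This matches z(99%) = 2.326.

99%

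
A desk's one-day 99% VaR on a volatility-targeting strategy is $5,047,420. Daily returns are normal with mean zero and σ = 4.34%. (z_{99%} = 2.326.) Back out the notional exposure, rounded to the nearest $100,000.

VaR as a fraction of value: z·σ = 2.326 × 4.34% = 10.0948%.
Position = $5,047,420 / 0.100948 = $50,000,000.

$50,000,000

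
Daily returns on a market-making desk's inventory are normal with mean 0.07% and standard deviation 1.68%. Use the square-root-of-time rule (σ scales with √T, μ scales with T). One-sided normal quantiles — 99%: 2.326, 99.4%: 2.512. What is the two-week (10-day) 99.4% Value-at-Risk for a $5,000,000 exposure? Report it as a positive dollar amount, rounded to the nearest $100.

$632,300

σ_{10d} = 1.68% × √10 = 5.313%; μ_{10d} = 10 × 0.07% = 0.700%.
VaR = −(0.700%) + 2.512 × 5.313% = 12.646%.
On $5,000,000: 0.12646 × $5,000,000 = $632,300.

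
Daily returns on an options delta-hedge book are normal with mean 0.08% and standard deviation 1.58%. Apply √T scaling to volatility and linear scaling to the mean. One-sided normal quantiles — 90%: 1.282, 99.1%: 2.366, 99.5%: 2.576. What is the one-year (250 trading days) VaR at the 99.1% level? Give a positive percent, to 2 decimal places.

39.11%

σ_{250d} = 1.58% × √250 = 24.982%; μ_{250d} = 250 × 0.08% = 20.000%.
VaR = −(20.000%) + 2.366 × 24.982% = 39.107%.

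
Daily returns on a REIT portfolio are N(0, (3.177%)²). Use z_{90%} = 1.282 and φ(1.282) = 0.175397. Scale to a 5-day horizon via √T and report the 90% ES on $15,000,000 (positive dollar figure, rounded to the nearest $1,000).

σ_{5d} = 3.177% × √5 = 7.104%.
ES multiplier = φ(z)/(1−α) = 0.175397/0.1 = 1.754.
ES = 7.104% × 1.754 = 12.460%; on $15,000,000: $1,869,000.

$1,869,000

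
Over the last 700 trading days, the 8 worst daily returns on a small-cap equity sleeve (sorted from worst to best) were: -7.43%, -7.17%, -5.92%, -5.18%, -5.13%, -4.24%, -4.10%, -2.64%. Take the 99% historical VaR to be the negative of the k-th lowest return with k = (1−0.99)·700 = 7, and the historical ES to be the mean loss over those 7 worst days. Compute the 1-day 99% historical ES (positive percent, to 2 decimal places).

The 7 worst returns sum to -39.17%.
ES = −(-39.17%) / 7 = 5.5957…% ≈ 5.60%.

5.60%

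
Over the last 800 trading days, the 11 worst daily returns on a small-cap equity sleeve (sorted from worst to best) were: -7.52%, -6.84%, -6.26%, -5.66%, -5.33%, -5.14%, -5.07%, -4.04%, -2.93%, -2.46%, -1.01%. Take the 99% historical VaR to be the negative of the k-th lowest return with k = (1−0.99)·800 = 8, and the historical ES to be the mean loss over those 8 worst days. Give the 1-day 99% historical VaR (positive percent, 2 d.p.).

4.04%

k = 8; the 8th lowest return is -4.04%, so VaR = 4.04%.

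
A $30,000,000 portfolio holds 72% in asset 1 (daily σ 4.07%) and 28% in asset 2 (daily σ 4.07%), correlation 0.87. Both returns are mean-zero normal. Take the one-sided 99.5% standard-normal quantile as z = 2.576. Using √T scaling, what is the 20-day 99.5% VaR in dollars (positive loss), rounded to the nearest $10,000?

$13,690,000

σ_p = √(0.72²·4.07² + 0.28²·4.07² + 2·0.87·0.72·0.28·4.07·4.07) = 3.962%.
σ_{20d} = 3.962% × √20 = 17.719%.
VaR = 2.576 × 17.719% = 45.644%; on $30,000,000 that is $13,693,200.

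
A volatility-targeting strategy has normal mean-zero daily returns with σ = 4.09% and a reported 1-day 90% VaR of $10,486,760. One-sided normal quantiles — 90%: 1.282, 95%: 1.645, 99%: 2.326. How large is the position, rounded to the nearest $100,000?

VaR as a fraction of value: z·σ = 1.282 × 4.09% = 5.24338%.
Position = $10,486,760 / 0.0524338 = $200,000,000.

$200,000,000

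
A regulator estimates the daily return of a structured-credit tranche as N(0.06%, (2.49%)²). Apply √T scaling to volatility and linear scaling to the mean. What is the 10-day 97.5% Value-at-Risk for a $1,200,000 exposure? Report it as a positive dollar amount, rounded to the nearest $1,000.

$178,000

At 97.5%, z = 1.960.
σ_{10d} = 2.49% × √10 = 7.874%; μ_{10d} = 10 × 0.06% = 0.600%.
VaR = −(0.600%) + 1.960 × 7.874% = 14.833%.
On $1,200,000: 0.14833 × $1,200,000 = $177,996.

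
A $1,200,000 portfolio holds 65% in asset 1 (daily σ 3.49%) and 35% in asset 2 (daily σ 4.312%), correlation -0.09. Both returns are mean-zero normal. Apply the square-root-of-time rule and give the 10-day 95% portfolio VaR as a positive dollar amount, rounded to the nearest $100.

σ_p = √(0.65²·3.49² + 0.35²·4.312² + 2·-0.09·0.65·0.35·3.49·4.312) = 2.609%.
σ_{10d} = 2.609% × √10 = 8.250%.
z(95%) = 1.645.
VaR = 1.645 × 8.250% = 13.571%; on $1,200,000 that is $162,852.

$162,900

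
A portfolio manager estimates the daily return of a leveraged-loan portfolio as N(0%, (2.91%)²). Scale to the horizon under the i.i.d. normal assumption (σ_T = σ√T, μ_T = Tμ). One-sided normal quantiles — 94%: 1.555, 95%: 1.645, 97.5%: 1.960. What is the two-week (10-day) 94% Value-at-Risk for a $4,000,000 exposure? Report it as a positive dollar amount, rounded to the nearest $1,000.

$572,000

σ_{10d} = 2.91% × √10 = 9.202%.
VaR = 1.555 × 9.202% = 14.309%.
On $4,000,000: 0.14309 × $4,000,000 = $572,360.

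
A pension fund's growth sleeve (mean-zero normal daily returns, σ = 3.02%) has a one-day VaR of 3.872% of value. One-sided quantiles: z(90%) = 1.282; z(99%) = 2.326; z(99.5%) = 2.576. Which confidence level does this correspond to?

Implied z = VaR/σ = 3.872 / 3.02 = 1.282.
This matches z(90%) = 1.282.

90%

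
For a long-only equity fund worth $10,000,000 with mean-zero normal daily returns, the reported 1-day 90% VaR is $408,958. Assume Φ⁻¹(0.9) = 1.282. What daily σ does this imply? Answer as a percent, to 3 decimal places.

3.190%

VaR as a fraction: $408,958 / $10,000,000 = 4.090%.
σ = VaR / z = 4.090% / 1.282 = 3.190%.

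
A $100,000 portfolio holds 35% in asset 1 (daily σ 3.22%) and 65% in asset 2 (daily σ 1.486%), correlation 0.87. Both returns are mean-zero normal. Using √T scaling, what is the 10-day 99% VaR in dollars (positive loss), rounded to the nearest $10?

σ_p = √(0.35²·3.22² + 0.65²·1.486² + 2·0.87·0.35·0.65·3.22·1.486) = 2.024%.
σ_{10d} = 2.024% × √10 = 6.400%.
z(99%) = 2.326.
VaR = 2.326 × 6.400% = 14.886%; on $100,000 that is $14,886.

$14,890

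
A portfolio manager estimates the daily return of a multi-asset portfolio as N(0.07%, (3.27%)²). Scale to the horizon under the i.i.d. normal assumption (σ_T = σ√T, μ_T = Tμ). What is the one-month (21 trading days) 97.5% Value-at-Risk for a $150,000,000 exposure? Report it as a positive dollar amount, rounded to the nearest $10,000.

$41,850,000

At 97.5%, z = 1.960.
σ_{21d} = 3.27% × √21 = 14.985%; μ_{21d} = 21 × 0.07% = 1.470%.
VaR = −(1.470%) + 1.960 × 14.985% = 27.901%.
On $150,000,000: 0.27901 × $150,000,000 = $41,851,500.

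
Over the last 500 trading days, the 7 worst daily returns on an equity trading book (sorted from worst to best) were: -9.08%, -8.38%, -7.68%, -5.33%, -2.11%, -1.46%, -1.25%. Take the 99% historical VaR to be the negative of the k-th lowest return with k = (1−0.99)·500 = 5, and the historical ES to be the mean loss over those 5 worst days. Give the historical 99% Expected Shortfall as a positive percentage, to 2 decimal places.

The 5 worst returns sum to -32.58%.
ES = −(-32.58%) / 5 = 6.516% ≈ 6.52%.

6.52%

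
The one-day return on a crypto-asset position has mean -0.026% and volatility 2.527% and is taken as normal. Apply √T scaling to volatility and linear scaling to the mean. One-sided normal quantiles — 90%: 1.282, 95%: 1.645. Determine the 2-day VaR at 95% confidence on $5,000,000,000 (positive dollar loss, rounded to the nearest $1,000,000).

$297,000,000

σ_{2d} = 2.527% × √2 = 3.574%; μ_{2d} = 2 × -0.026% = -0.052%.
VaR = −(-0.052%) + 1.645 × 3.574% = 5.931%.
On $5,000,000,000: 0.05931 × $5,000,000,000 = $296,550,000.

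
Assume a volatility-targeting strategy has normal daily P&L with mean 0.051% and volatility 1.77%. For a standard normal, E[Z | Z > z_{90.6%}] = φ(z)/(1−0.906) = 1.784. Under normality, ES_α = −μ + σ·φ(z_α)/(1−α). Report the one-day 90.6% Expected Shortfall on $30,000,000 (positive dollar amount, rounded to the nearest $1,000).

$932,000

ES = −(0.051%) + 1.77% × 1.784 = 3.107%.
On $30,000,000: 0.03107 × $30,000,000 = $932,100.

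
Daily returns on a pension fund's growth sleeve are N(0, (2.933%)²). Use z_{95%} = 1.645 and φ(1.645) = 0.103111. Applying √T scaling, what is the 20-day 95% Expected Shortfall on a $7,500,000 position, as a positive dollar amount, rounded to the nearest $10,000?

σ_{20d} = 2.933% × √20 = 13.117%.
ES multiplier = φ(z)/(1−α) = 0.103111/0.05 = 2.062.
ES = 13.117% × 2.062 = 27.047%; on $7,500,000: $2,028,525.

$2,030,000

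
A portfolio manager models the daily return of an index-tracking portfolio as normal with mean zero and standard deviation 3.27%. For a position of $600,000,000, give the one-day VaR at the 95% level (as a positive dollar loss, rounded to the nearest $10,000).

At 95% one-sided, z = 1.645.
VaR = z·σ = 1.645 × 3.27% = 5.379%.
On $600,000,000: 0.05379 × $600,000,000 = $32,274,000.

$32,270,000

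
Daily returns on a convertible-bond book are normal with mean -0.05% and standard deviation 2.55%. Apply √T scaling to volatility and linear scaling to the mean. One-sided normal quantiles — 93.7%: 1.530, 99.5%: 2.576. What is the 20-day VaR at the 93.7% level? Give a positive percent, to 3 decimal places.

σ_{20d} = 2.55% × √20 = 11.404%; μ_{20d} = 20 × -0.05% = -1.000%.
VaR = −(-1.000%) + 1.530 × 11.404% = 18.448%.

18.448%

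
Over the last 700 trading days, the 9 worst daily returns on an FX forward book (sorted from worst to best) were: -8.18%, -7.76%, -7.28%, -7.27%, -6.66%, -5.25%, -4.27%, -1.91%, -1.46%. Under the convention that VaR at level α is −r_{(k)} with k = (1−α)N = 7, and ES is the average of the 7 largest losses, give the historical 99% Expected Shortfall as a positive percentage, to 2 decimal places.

6.67%

The 7 worst returns sum to -46.67%.
ES = −(-46.67%) / 7 = 6.6671…% ≈ 6.67%.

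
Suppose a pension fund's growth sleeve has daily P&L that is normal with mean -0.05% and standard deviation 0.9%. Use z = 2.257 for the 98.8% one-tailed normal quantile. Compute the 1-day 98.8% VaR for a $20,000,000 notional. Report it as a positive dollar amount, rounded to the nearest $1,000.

$416,000

VaR = −μ + z·σ = −(-0.05%) + 2.257 × 0.9% = 2.081%.
On $20,000,000: 0.02081 × $20,000,000 = $416,200.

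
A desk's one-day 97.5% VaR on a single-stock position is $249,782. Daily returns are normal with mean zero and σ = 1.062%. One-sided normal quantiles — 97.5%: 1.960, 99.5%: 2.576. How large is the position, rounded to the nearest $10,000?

VaR as a fraction of value: z·σ = 1.960 × 1.062% = 2.08152%.
Position = $249,782 / 0.0208152 = $11,999,981.

$12,000,000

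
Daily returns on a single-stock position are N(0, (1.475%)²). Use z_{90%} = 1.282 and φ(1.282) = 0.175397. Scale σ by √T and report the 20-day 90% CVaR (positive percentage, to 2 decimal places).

11.57%

σ_{20d} = 1.475% × √20 = 6.596%.
ES multiplier = φ(z)/(1−α) = 0.175397/0.1 = 1.754.
ES = 6.596% × 1.754 = 11.569%.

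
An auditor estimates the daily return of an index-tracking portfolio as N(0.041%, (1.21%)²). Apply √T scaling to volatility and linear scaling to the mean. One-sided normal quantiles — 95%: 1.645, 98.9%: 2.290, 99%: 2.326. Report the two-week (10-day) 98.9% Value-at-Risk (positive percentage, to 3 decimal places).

σ_{10d} = 1.21% × √10 = 3.826%; μ_{10d} = 10 × 0.041% = 0.410%.
VaR = −(0.410%) + 2.290 × 3.826% = 8.352%.

8.352%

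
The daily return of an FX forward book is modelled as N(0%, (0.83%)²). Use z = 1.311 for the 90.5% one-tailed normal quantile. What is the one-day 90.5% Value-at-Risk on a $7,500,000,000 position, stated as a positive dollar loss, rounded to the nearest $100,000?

$81,600,000

VaR = z·σ = 1.311 × 0.83% = 1.088%.
On $7,500,000,000: 0.01088 × $7,500,000,000 = $81,600,000.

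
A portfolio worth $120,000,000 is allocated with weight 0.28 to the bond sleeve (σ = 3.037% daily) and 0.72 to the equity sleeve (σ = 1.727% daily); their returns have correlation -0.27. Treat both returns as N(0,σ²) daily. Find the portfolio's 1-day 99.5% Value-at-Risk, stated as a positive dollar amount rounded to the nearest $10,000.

$4,030,000

σ_p² = 0.28²·3.037² + 0.72²·1.727² + 2·-0.27·0.28·0.72·3.037·1.727 = 1.6983 (%²).
σ_p = √1.6983 = 1.303%.
At 99.5%, z = 2.576.
VaR = 2.576 × 1.303% = 3.357%; on $120,000,000 that is $4,028,400.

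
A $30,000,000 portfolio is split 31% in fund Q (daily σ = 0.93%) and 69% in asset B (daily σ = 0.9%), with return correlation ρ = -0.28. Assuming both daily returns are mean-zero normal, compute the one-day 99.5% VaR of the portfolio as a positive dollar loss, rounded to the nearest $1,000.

$469,000

σ_p² = 0.31²·0.93² + 0.69²·0.9² + 2·-0.28·0.31·0.69·0.93·0.9 = 0.3685 (%²).
σ_p = √0.3685 = 0.607%.
At 99.5%, z = 2.576.
VaR = 2.576 × 0.607% = 1.564%; on $30,000,000 that is $469,200.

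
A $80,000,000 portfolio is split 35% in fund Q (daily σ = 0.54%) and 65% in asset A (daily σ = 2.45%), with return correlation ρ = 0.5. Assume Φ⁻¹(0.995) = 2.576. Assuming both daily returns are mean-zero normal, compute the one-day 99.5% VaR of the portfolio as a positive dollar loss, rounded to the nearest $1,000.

$3,493,000

σ_p² = 0.35²·0.54² + 0.65²·2.45² + 2·0.5·0.35·0.65·0.54·2.45 = 2.8728 (%²).
σ_p = √2.8728 = 1.695%.
VaR = 2.576 × 1.695% = 4.366%; on $80,000,000 that is $3,492,800.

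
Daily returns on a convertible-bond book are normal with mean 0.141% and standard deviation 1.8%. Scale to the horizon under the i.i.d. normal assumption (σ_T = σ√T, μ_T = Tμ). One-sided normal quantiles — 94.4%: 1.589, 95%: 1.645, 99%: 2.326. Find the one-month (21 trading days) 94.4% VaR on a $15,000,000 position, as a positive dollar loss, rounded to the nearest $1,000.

σ_{21d} = 1.8% × √21 = 8.249%; μ_{21d} = 21 × 0.141% = 2.961%.
VaR = −(2.961%) + 1.589 × 8.249% = 10.147%.
On $15,000,000: 0.10147 × $15,000,000 = $1,522,050.

$1,522,000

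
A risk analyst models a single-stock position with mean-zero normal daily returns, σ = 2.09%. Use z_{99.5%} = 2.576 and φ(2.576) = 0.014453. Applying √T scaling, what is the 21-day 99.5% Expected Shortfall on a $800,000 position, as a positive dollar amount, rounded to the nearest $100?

$221,500

σ_{21d} = 2.09% × √21 = 9.578%.
ES multiplier = φ(z)/(1−α) = 0.014453/0.005 = 2.891.
ES = 9.578% × 2.891 = 27.690%; on $800,000: $221,520.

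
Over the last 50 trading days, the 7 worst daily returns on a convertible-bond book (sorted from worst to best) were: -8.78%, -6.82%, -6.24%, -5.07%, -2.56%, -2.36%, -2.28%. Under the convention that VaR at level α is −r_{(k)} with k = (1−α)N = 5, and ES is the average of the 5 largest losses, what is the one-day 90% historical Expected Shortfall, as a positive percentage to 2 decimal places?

The 5 worst returns sum to -29.47%.
ES = −(-29.47%) / 5 = 5.894% ≈ 5.89%.

5.89%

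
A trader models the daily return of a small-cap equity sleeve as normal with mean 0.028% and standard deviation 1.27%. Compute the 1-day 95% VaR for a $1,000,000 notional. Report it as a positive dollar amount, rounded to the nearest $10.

At 95% one-sided, z = 1.645.
VaR = −μ + z·σ = −(0.028%) + 1.645 × 1.27% = 2.061%.
On $1,000,000: 0.02061 × $1,000,000 = $20,610.

$20,610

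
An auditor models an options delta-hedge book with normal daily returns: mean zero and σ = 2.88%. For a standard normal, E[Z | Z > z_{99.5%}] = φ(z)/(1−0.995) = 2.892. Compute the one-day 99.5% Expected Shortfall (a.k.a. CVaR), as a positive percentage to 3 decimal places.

8.329%

ES = 2.88% × 2.892 = 8.329%.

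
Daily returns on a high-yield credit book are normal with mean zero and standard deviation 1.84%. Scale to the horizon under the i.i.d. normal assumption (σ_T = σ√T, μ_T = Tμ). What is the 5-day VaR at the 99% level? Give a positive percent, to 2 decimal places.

At 99%, z = 2.326.
σ_{5d} = 1.84% × √5 = 4.114%.
VaR = 2.326 × 4.114% = 9.569%.

9.57%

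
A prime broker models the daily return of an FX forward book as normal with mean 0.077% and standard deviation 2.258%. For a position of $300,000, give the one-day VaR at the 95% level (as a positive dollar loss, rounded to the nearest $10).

$10,910

At 95% one-sided, z = 1.645.
VaR = −μ + z·σ = −(0.077%) + 1.645 × 2.258% = 3.637%.
On $300,000: 0.03637 × $300,000 = $10,911.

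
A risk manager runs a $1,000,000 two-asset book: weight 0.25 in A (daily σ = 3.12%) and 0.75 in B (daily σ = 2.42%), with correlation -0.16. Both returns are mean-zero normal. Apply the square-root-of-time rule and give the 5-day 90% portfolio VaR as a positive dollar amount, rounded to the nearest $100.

σ_p = √(0.25²·3.12² + 0.75²·2.42² + 2·-0.16·0.25·0.75·3.12·2.42) = 1.857%.
σ_{5d} = 1.857% × √5 = 4.152%.
z(90%) = 1.282.
VaR = 1.282 × 4.152% = 5.323%; on $1,000,000 that is $53,230.

$53,200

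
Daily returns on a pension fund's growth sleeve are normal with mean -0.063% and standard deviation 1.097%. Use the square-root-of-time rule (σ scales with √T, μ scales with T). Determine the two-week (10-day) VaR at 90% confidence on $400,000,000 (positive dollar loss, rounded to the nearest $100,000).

$20,300,000

At 90%, z = 1.282.
σ_{10d} = 1.097% × √10 = 3.469%; μ_{10d} = 10 × -0.063% = -0.630%.
VaR = −(-0.630%) + 1.282 × 3.469% = 5.077%.
On $400,000,000: 0.05077 × $400,000,000 = $20,308,000.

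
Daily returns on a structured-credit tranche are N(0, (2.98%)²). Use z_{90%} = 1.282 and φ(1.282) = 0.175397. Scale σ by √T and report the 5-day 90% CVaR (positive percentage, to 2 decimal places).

σ_{5d} = 2.98% × √5 = 6.663%.
ES multiplier = φ(z)/(1−α) = 0.175397/0.1 = 1.754.
ES = 6.663% × 1.754 = 11.687%.

11.69%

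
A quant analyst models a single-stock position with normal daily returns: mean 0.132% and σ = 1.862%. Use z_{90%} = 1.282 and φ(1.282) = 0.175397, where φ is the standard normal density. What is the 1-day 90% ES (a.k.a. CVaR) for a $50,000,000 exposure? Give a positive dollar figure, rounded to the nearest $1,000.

Tail multiplier: φ(z)/(1−α) = 0.175397 / 0.1 = 1.754.
ES = −(0.132%) + 1.862% × 1.754 = 3.134%.
On $50,000,000: 0.03134 × $50,000,000 = $1,567,000.

$1,567,000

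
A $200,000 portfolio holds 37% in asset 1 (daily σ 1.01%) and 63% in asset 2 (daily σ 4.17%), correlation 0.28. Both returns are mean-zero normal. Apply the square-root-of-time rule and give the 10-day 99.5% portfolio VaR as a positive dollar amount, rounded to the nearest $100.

σ_p = √(0.37²·1.01² + 0.63²·4.17² + 2·0.28·0.37·0.63·1.01·4.17) = 2.755%.
σ_{10d} = 2.755% × √10 = 8.712%.
z(99.5%) = 2.576.
VaR = 2.576 × 8.712% = 22.442%; on $200,000 that is $44,884.

$44,900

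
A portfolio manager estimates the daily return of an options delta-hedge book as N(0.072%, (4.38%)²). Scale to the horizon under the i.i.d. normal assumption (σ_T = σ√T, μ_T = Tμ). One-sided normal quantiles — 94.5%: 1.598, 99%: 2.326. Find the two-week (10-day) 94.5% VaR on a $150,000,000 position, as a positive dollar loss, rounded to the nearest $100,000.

σ_{10d} = 4.38% × √10 = 13.851%; μ_{10d} = 10 × 0.072% = 0.720%.
VaR = −(0.720%) + 1.598 × 13.851% = 21.414%.
On $150,000,000: 0.21414 × $150,000,000 = $32,121,000.

$32,100,000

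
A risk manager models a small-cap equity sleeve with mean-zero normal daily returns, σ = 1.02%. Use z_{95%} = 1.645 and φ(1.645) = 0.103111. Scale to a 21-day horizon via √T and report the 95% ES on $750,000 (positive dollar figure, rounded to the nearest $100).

$72,300

σ_{21d} = 1.02% × √21 = 4.674%.
ES multiplier = φ(z)/(1−α) = 0.103111/0.05 = 2.062.
ES = 4.674% × 2.062 = 9.638%; on $750,000: $72,285.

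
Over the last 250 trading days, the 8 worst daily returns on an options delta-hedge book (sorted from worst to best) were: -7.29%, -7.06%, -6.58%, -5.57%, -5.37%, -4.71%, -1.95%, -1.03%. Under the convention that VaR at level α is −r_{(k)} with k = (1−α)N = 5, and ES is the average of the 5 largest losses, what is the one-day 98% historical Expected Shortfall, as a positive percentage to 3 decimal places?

6.374%

The 5 worst returns sum to -31.87%.
ES = −(-31.87%) / 5 = 6.374%.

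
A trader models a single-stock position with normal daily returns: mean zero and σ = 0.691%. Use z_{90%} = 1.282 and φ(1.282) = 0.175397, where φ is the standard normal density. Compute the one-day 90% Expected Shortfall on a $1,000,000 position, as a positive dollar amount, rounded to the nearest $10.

Tail multiplier: φ(z)/(1−α) = 0.175397 / 0.1 = 1.754.
ES = 0.691% × 1.754 = 1.212%.
On $1,000,000: 0.01212 × $1,000,000 = $12,120.

$12,120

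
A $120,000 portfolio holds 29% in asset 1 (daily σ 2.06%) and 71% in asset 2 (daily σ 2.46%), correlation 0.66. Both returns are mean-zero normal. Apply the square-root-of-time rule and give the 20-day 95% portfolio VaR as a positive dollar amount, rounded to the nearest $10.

σ_p = √(0.29²·2.06² + 0.71²·2.46² + 2·0.66·0.29·0.71·2.06·2.46) = 2.187%.
σ_{20d} = 2.187% × √20 = 9.781%.
z(95%) = 1.645.
VaR = 1.645 × 9.781% = 16.090%; on $120,000 that is $19,308.

$19,310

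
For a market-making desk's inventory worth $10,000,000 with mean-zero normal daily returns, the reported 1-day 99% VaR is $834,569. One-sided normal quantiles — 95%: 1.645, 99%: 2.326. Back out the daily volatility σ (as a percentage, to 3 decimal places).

3.588%

VaR as a fraction: $834,569 / $10,000,000 = 8.346%.
σ = VaR / z = 8.346% / 2.326 = 3.588%.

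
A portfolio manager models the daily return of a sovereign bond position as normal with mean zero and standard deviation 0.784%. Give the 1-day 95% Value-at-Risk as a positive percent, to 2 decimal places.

1.29%

At 95% one-sided, z = 1.645.
VaR = z·σ = 1.645 × 0.784% = 1.290%.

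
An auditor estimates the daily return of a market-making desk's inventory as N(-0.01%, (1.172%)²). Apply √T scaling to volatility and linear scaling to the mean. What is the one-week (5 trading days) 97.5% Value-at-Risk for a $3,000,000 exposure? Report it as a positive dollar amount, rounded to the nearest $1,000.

At 97.5%, z = 1.960.
σ_{5d} = 1.172% × √5 = 2.621%; μ_{5d} = 5 × -0.01% = -0.050%.
VaR = −(-0.050%) + 1.960 × 2.621% = 5.187%.
On $3,000,000: 0.05187 × $3,000,000 = $155,610.

$156,000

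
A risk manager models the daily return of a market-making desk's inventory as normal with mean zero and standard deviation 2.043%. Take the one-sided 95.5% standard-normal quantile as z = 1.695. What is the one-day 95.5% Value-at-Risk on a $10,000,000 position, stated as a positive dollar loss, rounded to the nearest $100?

$346,300

VaR = z·σ = 1.695 × 2.043% = 3.463%.
On $10,000,000: 0.03463 × $10,000,000 = $346,300.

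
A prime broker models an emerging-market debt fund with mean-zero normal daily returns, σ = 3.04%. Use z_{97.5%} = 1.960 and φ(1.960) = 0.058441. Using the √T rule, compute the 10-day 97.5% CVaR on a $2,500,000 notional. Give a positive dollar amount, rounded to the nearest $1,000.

$562,000

σ_{10d} = 3.04% × √10 = 9.613%.
ES multiplier = φ(z)/(1−α) = 0.058441/0.025 = 2.338.
ES = 9.613% × 2.338 = 22.475%; on $2,500,000: $561,875.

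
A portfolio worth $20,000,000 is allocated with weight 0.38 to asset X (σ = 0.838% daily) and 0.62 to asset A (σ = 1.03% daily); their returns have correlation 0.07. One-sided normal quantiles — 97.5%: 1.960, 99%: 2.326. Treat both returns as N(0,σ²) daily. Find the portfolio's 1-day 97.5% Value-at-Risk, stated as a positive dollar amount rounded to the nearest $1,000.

σ_p² = 0.38²·0.838² + 0.62²·1.03² + 2·0.07·0.38·0.62·0.838·1.03 = 0.5377 (%²).
σ_p = √0.5377 = 0.733%.
VaR = 1.960 × 0.733% = 1.437%; on $20,000,000 that is $287,400.

$287,000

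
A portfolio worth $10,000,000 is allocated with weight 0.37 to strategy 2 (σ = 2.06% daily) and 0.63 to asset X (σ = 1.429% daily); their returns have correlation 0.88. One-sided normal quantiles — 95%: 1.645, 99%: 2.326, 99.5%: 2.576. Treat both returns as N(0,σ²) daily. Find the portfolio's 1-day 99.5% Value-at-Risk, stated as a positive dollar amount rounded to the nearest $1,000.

$415,000

σ_p² = 0.37²·2.06² + 0.63²·1.429² + 2·0.88·0.37·0.63·2.06·1.429 = 2.5991 (%²).
σ_p = √2.5991 = 1.612%.
VaR = 2.576 × 1.612% = 4.153%; on $10,000,000 that is $415,300.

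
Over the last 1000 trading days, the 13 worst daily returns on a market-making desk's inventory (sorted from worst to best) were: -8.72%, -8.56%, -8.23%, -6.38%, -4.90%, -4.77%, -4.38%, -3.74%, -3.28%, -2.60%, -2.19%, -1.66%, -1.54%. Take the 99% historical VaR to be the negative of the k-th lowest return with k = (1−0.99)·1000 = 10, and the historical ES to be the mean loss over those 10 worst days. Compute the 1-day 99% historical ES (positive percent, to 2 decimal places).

The 10 worst returns sum to -55.56%.
ES = −(-55.56%) / 10 = 5.556% ≈ 5.56%.

5.56%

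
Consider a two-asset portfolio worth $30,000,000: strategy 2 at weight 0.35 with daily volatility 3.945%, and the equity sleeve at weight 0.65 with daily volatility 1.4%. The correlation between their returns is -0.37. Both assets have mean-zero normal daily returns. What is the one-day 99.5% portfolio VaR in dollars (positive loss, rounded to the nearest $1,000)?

$1,038,000

σ_p² = 0.35²·3.945² + 0.65²·1.4² + 2·-0.37·0.35·0.65·3.945·1.4 = 1.8048 (%²).
σ_p = √1.8048 = 1.343%.
At 99.5%, z = 2.576.
VaR = 2.576 × 1.343% = 3.460%; on $30,000,000 that is $1,038,000.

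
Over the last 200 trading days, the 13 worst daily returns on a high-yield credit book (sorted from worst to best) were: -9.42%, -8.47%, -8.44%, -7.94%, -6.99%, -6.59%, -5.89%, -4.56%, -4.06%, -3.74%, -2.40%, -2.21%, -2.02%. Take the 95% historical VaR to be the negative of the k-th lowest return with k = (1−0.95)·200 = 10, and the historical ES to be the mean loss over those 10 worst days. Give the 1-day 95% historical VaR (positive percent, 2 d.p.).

k = 10; the 10th lowest return is -3.74%, so VaR = 3.74%.

3.74%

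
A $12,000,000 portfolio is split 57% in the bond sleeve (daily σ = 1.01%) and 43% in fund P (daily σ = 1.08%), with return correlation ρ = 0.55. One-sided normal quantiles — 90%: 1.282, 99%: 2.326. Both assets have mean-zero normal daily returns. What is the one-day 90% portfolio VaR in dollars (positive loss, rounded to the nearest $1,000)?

$141,000

σ_p² = 0.57²·1.01² + 0.43²·1.08² + 2·0.55·0.57·0.43·1.01·1.08 = 0.8412 (%²).
σ_p = √0.8412 = 0.917%.
VaR = 1.282 × 0.917% = 1.176%; on $12,000,000 that is $141,120.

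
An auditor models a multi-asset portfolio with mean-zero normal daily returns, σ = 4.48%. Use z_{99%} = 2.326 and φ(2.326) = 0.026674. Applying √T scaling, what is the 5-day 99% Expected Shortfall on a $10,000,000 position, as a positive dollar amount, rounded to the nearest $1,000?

σ_{5d} = 4.48% × √5 = 10.018%.
ES multiplier = φ(z)/(1−α) = 0.026674/0.01 = 2.667.
ES = 10.018% × 2.667 = 26.718%; on $10,000,000: $2,671,800.

$2,672,000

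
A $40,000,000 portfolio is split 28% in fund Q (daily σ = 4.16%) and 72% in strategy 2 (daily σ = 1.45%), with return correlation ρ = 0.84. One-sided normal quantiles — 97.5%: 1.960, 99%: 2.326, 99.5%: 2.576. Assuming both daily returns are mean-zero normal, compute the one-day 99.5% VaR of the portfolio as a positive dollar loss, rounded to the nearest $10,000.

$2,180,000

σ_p² = 0.28²·4.16² + 0.72²·1.45² + 2·0.84·0.28·0.72·4.16·1.45 = 4.4897 (%²).
σ_p = √4.4897 = 2.119%.
VaR = 2.576 × 2.119% = 5.459%; on $40,000,000 that is $2,183,600.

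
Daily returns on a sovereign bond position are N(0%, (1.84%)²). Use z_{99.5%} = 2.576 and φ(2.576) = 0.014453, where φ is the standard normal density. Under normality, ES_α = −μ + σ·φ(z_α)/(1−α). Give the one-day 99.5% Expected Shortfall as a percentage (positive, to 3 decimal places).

Tail multiplier: φ(z)/(1−α) = 0.014453 / 0.005 = 2.891.
ES = 1.84% × 2.891 = 5.319%.

5.319%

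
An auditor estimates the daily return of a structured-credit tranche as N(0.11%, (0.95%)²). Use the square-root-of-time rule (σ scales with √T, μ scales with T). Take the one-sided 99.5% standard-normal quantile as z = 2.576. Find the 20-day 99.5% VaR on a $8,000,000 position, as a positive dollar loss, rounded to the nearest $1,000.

$700,000

σ_{20d} = 0.95% × √20 = 4.249%; μ_{20d} = 20 × 0.11% = 2.200%.
VaR = −(2.200%) + 2.576 × 4.249% = 8.745%.
On $8,000,000: 0.08745 × $8,000,000 = $699,600.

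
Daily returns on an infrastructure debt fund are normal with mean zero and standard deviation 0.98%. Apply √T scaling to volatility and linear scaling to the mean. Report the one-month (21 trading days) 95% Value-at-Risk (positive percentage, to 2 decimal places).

7.39%

At 95%, z = 1.645.
σ_{21d} = 0.98% × √21 = 4.491%.
VaR = 1.645 × 4.491% = 7.388%.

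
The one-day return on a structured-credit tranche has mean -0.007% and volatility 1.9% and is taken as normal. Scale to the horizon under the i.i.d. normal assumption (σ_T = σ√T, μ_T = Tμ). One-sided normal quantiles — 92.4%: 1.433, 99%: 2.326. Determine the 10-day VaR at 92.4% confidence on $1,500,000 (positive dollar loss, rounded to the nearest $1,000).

σ_{10d} = 1.9% × √10 = 6.008%; μ_{10d} = 10 × -0.007% = -0.070%.
VaR = −(-0.070%) + 1.433 × 6.008% = 8.679%.
On $1,500,000: 0.08679 × $1,500,000 = $130,185.

$130,000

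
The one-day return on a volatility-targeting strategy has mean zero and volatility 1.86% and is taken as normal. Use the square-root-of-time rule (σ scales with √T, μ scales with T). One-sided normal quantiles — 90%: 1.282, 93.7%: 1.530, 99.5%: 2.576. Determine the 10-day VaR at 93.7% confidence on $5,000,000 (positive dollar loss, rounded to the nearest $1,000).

σ_{10d} = 1.86% × √10 = 5.882%.
VaR = 1.530 × 5.882% = 8.999%.
On $5,000,000: 0.08999 × $5,000,000 = $449,950.

$450,000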